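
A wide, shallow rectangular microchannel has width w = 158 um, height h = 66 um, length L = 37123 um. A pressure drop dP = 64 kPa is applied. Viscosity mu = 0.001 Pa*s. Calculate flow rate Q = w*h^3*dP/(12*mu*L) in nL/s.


Step 1: Convert all dimensions to SI (meters).
w = 158e-6 m, h = 66e-6 m, L = 37123e-6 m, dP = 64e3 Pa
Step 2: Q = w * h^3 * dP / (12 * mu * L)
Q = 158e-6 * (66e-6)^3 * 64e3 / (12 * 0.001 * 37123e-6) = 6.52596223e-09 m^3/s
Step 3: Convert Q from m^3/s to nL/s (1 m^3 = 1e12 nL, so multiply by 1e12).
Q = 6525.962 nL/s


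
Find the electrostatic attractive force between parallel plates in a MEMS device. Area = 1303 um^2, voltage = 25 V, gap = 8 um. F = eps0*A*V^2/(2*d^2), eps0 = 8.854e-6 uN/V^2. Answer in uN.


Step 1: Identify parameters.
eps0 = 8.854e-6 uN/V^2, A = 1303 um^2, V = 25 V, d = 8 um
Step 2: Compute V^2 = 25^2 = 625
Step 3: Compute d^2 = 8^2 = 64
Step 4: F = 0.5 * 8.854e-6 * 1303 * 625 / 64
F = 0.056 uN


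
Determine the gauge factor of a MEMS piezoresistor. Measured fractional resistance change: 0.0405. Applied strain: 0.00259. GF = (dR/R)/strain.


Step 1: Identify values.
dR/R = 0.0405, strain = 0.00259
Step 2: GF = (dR/R) / strain = 0.0405 / 0.00259
GF = 15.6


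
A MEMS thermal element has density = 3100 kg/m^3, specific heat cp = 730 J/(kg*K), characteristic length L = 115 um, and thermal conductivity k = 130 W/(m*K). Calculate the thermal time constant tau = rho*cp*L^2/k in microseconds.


Step 1: Convert L to m: L = 115e-6 m
Step 2: L^2 = (115e-6)^2 = 1.3225e-08 m^2
Step 3: tau = 3100 * 730 * 1.3225e-08 / 130 = 2.3021673e-04 s
Step 4: Convert to microseconds (multiply by 1e6).
tau = 230.217 us


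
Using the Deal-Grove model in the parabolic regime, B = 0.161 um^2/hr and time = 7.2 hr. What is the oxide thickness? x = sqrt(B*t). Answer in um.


Step 1: Compute B*t = 0.161 * 7.2 = 1.1592
Step 2: x = sqrt(1.1592)
x = 1.077 um


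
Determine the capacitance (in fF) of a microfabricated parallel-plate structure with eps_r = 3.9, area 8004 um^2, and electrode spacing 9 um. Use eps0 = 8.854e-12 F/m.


Step 1: Convert area to m^2: A = 8004e-12 m^2
Step 2: Convert gap to m: d = 9e-6 m
Step 3: C = eps0 * eps_r * A / d
C = 8.854e-12 * 3.9 * 8004e-12 / 9e-6
Step 4: Convert to fF (multiply by 1e15).
C = 30.71 fF


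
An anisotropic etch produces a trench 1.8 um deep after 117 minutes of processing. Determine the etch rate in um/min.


Step 1: Etch rate = depth / time
Step 2: rate = 1.8 / 117
rate = 0.015 um/min


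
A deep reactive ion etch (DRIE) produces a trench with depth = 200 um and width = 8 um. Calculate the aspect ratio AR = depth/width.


Step 1: AR = depth / width
Step 2: AR = 200 / 8
AR = 25.0


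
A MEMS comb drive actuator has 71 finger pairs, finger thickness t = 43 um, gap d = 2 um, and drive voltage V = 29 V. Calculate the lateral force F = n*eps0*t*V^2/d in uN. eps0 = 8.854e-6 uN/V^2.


Step 1: Parameters: n=71, eps0=8.854e-6 uN/V^2, t=43 um, V=29 V, d=2 um
Step 2: V^2 = 841
Step 3: F = 71 * 8.854e-6 * 43 * 841 / 2
F = 11.367 uN


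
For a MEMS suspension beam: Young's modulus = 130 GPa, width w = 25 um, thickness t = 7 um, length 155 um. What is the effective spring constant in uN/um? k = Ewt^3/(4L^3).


Step 1: Convert E to consistent units (1 GPa = 1000 uN/um^2).
E = 130 GPa = 130000 uN/um^2
Step 2: Compute t^3 = 7^3 = 343
Step 3: Compute L^3 = 155^3 = 3723875
Step 4: k = 130000 * 25 * 343 / (4 * 3723875)
k = 74.838 uN/um


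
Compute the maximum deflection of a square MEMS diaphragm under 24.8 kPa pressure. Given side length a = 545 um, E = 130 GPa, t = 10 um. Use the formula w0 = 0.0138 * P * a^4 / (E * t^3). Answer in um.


Step 1: Convert pressure to compatible units (E is in GPa, so P in GPa).
P = 24.8 kPa = 24.8e-6 GPa
Step 2: Compute numerator: 0.0138 * P * a^4.
a^4 = 545^4 = 88223850625
numerator = 0.0138 * 24.8e-6 * 88223850625 = 3.01937e+04
Step 3: Compute denominator: E * t^3 = 130 * 10^3 = 130000
Step 4: w0 = numerator / denominator = 3.01937e+04 / 130000 = 0.2323 um


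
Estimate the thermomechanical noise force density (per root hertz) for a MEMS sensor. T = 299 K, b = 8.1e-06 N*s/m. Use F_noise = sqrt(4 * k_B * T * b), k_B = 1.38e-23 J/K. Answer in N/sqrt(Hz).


Step 1: Compute 4 * k_B * T * b
= 4 * 1.38e-23 * 299 * 8.1e-06
= 1.3369e-25 N^2/Hz
Step 2: F_noise = sqrt(1.3369e-25)
F_noise = 3.66e-13 N/sqrt(Hz)


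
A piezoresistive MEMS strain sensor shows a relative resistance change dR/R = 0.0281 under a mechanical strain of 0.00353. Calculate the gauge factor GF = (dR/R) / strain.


Step 1: Identify values.
dR/R = 0.0281, strain = 0.00353
Step 2: GF = (dR/R) / strain = 0.0281 / 0.00353
GF = 8.0


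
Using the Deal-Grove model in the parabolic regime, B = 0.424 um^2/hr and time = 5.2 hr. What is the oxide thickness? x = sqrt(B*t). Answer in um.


Step 1: Compute B*t = 0.424 * 5.2 = 2.2048
Step 2: x = sqrt(2.2048)
x = 1.485 um


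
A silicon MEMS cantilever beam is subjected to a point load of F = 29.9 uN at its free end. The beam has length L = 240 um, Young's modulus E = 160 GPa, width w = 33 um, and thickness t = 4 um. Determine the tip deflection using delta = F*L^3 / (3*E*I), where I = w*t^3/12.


Step 1: Calculate the second moment of area.
I = w * t^3 / 12 = 33 * 4^3 / 12 = 176.0 um^4
Step 2: Convert E to consistent units (1 GPa = 1000 uN/um^2).
E = 160 GPa = 160000 uN/um^2
Step 3: Calculate tip deflection.
delta = F * L^3 / (3 * E * I)
delta = 29.9 * 240^3 / (3 * 160000 * 176.0)
delta = 4.8927 um


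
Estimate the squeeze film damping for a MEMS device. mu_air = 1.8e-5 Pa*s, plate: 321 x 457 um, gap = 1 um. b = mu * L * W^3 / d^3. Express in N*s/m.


Step 1: Convert to SI.
L = 321e-6 m, W = 457e-6 m, d = 1e-6 m
Step 2: W^3 = (457e-6)^3 = 9.54e-11 m^3
Step 3: d^3 = (1e-6)^3 = 1.00e-18 m^3
Step 4: b = 1.8e-5 * 321e-6 * 9.54e-11 / 1.00e-18
b = 5.51e-01 N*s/m


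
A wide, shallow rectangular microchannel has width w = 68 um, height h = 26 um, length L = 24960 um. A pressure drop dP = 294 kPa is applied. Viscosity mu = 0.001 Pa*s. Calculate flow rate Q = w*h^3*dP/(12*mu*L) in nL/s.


Step 1: Convert all dimensions to SI (meters).
w = 68e-6 m, h = 26e-6 m, L = 24960e-6 m, dP = 294e3 Pa
Step 2: Q = w * h^3 * dP / (12 * mu * L)
Q = 68e-6 * (26e-6)^3 * 294e3 / (12 * 0.001 * 24960e-6) = 1.17314167e-09 m^3/s
Step 3: Convert Q from m^3/s to nL/s (1 m^3 = 1e12 nL, so multiply by 1e12).
Q = 1173.142 nL/s


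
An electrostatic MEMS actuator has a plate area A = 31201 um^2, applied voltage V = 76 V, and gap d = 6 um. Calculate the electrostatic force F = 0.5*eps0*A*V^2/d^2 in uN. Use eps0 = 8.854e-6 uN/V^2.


Step 1: Identify parameters.
eps0 = 8.854e-6 uN/V^2, A = 31201 um^2, V = 76 V, d = 6 um
Step 2: Compute V^2 = 76^2 = 5776
Step 3: Compute d^2 = 6^2 = 36
Step 4: F = 0.5 * 8.854e-6 * 31201 * 5776 / 36
F = 22.162 uN


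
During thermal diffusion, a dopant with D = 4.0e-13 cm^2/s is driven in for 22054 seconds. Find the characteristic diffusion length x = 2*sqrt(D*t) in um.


Step 1: Compute D*t = 4.0e-13 * 22054 = 8.8216e-09 cm^2
Step 2: sqrt(D*t) = 9.39234e-05 cm
Step 3: x = 2 * 9.39234e-05 cm = 1.878468e-04 cm
Step 4: Convert to um (1 cm = 1e4 um): x = 1.878 um


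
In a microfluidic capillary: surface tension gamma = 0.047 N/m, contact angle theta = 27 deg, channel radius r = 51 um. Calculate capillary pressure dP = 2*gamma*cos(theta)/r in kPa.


Step 1: cos(27 deg) = 0.891
Step 2: Convert r to m: r = 51e-6 m
Step 3: dP = 2 * 0.047 * 0.891 / 51e-6 = 1642.2 Pa
Step 4: Convert Pa to kPa (divide by 1000).
dP = 1.64 kPa


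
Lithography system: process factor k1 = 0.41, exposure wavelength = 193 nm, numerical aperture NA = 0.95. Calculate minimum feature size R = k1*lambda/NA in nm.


Step 1: Identify values: k1 = 0.41, lambda = 193 nm, NA = 0.95
Step 2: R = k1 * lambda / NA
R = 0.41 * 193 / 0.95
R = 83.3 nm


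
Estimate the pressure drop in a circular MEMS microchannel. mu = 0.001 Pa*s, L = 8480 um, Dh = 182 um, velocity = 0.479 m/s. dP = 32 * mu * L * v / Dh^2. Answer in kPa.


Step 1: Convert to SI: L = 8480e-6 m, Dh = 182e-6 m
Step 2: dP = 32 * 0.001 * 8480e-6 * 0.479 / (182e-6)^2
Step 3: dP = 3924.09 Pa
Step 4: Convert to kPa: dP = 3.92 kPa


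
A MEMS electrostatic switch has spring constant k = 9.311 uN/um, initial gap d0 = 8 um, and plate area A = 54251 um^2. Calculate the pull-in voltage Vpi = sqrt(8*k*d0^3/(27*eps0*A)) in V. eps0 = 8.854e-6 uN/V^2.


Step 1: Compute numerator: 8 * k * d0^3 = 8 * 9.311 * 8^3 = 38137.856
Step 2: Compute denominator: 27 * eps0 * A = 27 * 8.854e-6 * 54251 = 12.969136
Step 3: Vpi = sqrt(38137.856 / 12.969136)
Vpi = 54.23 V


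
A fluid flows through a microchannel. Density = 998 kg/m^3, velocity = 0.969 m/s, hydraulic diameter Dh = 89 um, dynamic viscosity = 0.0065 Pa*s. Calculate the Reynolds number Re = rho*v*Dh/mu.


Step 1: Convert Dh to meters: Dh = 89e-6 m
Step 2: Re = rho * v * Dh / mu
Re = 998 * 0.969 * 89e-6 / 0.0065
Re = 13.241


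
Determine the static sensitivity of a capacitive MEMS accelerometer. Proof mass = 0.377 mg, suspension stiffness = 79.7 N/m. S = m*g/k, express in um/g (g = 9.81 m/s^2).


Step 1: Convert mass: m = 0.377 mg = 3.77e-07 kg
Step 2: S = m * g / k = 3.77e-07 * 9.81 / 79.7
Step 3: S = 4.64e-08 m/g
Step 4: Convert to um/g: S = 0.046 um/g


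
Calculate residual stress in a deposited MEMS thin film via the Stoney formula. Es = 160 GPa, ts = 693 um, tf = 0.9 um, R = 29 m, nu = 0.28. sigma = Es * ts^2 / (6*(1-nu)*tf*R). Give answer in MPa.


Step 1: Compute numerator: Es * ts^2 = 160 * 693^2 = 76839840 (GPa*um^2)
Step 2: Compute denominator (R in um): 6*(1-nu)*tf*R = 6*0.72*0.9*29e6 = 112752000.0 (um^2)
Step 3: sigma (GPa) = 76839840 / 112752000.0 = 6.81494e-01 GPa
Step 4: Convert to MPa (x1000): sigma = 681.5 MPa


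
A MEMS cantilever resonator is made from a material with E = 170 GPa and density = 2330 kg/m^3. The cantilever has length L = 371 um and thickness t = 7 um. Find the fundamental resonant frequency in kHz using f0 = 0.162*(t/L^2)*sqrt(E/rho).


Step 1: Convert units to SI.
t_SI = 7e-6 m, L_SI = 371e-6 m
Step 2: Calculate sqrt(E/rho).
sqrt(170e9 / 2330) = 8541.74 m/s
Step 3: Compute f0.
f0 = 0.162 * 7e-6 / (371e-6)^2 * 8541.74 = 70373.9 Hz = 70.37 kHz


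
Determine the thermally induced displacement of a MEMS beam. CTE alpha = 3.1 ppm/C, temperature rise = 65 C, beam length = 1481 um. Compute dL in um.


Step 1: Convert CTE: alpha = 3.1 ppm/C = 3.1e-6 /C
Step 2: dL = 3.1e-6 * 65 * 1481
dL = 0.2984 um


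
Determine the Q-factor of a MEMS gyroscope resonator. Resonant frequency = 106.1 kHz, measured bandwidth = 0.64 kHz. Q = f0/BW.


Step 1: Q = f0 / bandwidth
Step 2: Q = 106.1 / 0.64
Q = 165.8


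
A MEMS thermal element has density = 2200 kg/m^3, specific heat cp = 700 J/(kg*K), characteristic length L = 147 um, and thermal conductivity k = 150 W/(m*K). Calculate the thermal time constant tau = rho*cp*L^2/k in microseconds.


Step 1: Convert L to m: L = 147e-6 m
Step 2: L^2 = (147e-6)^2 = 2.1609e-08 m^2
Step 3: tau = 2200 * 700 * 2.1609e-08 / 150 = 2.218524e-04 s
Step 4: Convert to microseconds (multiply by 1e6).
tau = 221.852 us


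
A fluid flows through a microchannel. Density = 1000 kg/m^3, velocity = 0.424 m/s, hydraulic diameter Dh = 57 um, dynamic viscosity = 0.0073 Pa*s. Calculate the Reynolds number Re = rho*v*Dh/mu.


Step 1: Convert Dh to meters: Dh = 57e-6 m
Step 2: Re = rho * v * Dh / mu
Re = 1000 * 0.424 * 57e-6 / 0.0073
Re = 3.311


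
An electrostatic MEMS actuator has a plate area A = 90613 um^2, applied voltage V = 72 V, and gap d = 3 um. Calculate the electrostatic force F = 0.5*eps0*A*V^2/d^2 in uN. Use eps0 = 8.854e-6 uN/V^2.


Step 1: Identify parameters.
eps0 = 8.854e-6 uN/V^2, A = 90613 um^2, V = 72 V, d = 3 um
Step 2: Compute V^2 = 72^2 = 5184
Step 3: Compute d^2 = 3^2 = 9
Step 4: F = 0.5 * 8.854e-6 * 90613 * 5184 / 9
F = 231.059 uN


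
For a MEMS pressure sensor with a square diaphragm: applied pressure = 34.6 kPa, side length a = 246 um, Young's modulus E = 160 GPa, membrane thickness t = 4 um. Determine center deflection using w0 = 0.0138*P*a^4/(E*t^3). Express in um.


Step 1: Convert pressure to compatible units (E is in GPa, so P in GPa).
P = 34.6 kPa = 34.6e-6 GPa
Step 2: Compute numerator: 0.0138 * P * a^4.
a^4 = 246^4 = 3662186256
numerator = 0.0138 * 34.6e-6 * 3662186256 = 1.74862e+03
Step 3: Compute denominator: E * t^3 = 160 * 4^3 = 10240
Step 4: w0 = numerator / denominator = 1.74862e+03 / 10240 = 0.1708 um


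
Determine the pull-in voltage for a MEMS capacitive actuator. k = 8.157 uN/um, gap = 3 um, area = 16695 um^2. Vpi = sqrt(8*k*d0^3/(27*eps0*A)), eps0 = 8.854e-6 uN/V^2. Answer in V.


Step 1: Compute numerator: 8 * k * d0^3 = 8 * 8.157 * 3^3 = 1761.912
Step 2: Compute denominator: 27 * eps0 * A = 27 * 8.854e-6 * 16695 = 3.991073
Step 3: Vpi = sqrt(1761.912 / 3.991073)
Vpi = 21.01 V


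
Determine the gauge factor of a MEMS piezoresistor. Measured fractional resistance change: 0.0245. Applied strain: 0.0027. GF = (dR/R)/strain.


Step 1: Identify values.
dR/R = 0.0245, strain = 0.0027
Step 2: GF = (dR/R) / strain = 0.0245 / 0.0027
GF = 9.1


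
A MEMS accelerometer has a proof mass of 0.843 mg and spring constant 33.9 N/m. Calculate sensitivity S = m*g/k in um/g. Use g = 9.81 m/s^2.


Step 1: Convert mass: m = 0.843 mg = 8.43e-07 kg
Step 2: S = m * g / k = 8.43e-07 * 9.81 / 33.9
Step 3: S = 2.44e-07 m/g
Step 4: Convert to um/g: S = 0.244 um/g


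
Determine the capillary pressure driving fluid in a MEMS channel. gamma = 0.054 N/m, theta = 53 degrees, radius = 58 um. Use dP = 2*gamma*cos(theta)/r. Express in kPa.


Step 1: cos(53 deg) = 0.6018
Step 2: Convert r to m: r = 58e-6 m
Step 3: dP = 2 * 0.054 * 0.6018 / 58e-6 = 1120.6 Pa
Step 4: Convert Pa to kPa (divide by 1000).
dP = 1.12 kPa


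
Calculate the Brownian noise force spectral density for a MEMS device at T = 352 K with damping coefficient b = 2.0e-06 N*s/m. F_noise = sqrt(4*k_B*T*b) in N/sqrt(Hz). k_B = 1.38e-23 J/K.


Step 1: Compute 4 * k_B * T * b
= 4 * 1.38e-23 * 352 * 2.0e-06
= 3.8861e-26 N^2/Hz
Step 2: F_noise = sqrt(3.8861e-26)
F_noise = 1.97e-13 N/sqrt(Hz)


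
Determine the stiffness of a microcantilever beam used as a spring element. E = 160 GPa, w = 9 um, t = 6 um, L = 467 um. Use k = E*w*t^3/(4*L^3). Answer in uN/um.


Step 1: Convert E to consistent units (1 GPa = 1000 uN/um^2).
E = 160 GPa = 160000 uN/um^2
Step 2: Compute t^3 = 6^3 = 216
Step 3: Compute L^3 = 467^3 = 101847563
Step 4: k = 160000 * 9 * 216 / (4 * 101847563)
k = 0.7635 uN/um


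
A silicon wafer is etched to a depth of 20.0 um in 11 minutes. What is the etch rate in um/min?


Step 1: Etch rate = depth / time
Step 2: rate = 20.0 / 11
rate = 1.818 um/min


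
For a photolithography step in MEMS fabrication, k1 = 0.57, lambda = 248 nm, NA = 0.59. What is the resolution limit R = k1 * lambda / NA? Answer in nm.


Step 1: Identify values: k1 = 0.57, lambda = 248 nm, NA = 0.59
Step 2: R = k1 * lambda / NA
R = 0.57 * 248 / 0.59
R = 239.6 nm


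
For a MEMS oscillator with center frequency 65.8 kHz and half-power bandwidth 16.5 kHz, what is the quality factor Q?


Step 1: Q = f0 / bandwidth
Step 2: Q = 65.8 / 16.5
Q = 4.0


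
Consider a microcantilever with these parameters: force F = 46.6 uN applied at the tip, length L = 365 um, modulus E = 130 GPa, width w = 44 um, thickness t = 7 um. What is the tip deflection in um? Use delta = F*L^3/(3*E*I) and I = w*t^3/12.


Step 1: Calculate the second moment of area.
I = w * t^3 / 12 = 44 * 7^3 / 12 = 1257.6667 um^4
Step 2: Convert E to consistent units (1 GPa = 1000 uN/um^2).
E = 130 GPa = 130000 uN/um^2
Step 3: Calculate tip deflection.
delta = F * L^3 / (3 * E * I)
delta = 46.6 * 365^3 / (3 * 130000 * 1257.6667)
delta = 4.6199 um


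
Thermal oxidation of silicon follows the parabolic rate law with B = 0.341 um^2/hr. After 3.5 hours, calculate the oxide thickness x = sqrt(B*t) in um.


Step 1: Compute B*t = 0.341 * 3.5 = 1.1935
Step 2: x = sqrt(1.1935)
x = 1.092 um


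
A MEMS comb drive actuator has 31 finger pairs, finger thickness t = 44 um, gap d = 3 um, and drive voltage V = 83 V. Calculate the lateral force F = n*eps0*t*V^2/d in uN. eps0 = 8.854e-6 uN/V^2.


Step 1: Parameters: n=31, eps0=8.854e-6 uN/V^2, t=44 um, V=83 V, d=3 um
Step 2: V^2 = 6889
Step 3: F = 31 * 8.854e-6 * 44 * 6889 / 3
F = 27.732 uN


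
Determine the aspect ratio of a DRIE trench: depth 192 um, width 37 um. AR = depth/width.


Step 1: AR = depth / width
Step 2: AR = 192 / 37
AR = 5.2


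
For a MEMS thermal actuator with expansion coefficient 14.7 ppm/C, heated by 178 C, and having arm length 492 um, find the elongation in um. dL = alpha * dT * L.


Step 1: Convert CTE: alpha = 14.7 ppm/C = 14.7e-6 /C
Step 2: dL = 14.7e-6 * 178 * 492
dL = 1.2874 um


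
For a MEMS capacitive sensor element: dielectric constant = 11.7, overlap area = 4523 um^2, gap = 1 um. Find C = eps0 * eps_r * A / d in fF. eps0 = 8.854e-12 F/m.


Step 1: Convert area to m^2: A = 4523e-12 m^2
Step 2: Convert gap to m: d = 1e-6 m
Step 3: C = eps0 * eps_r * A / d
C = 8.854e-12 * 11.7 * 4523e-12 / 1e-6
Step 4: Convert to fF (multiply by 1e15).
C = 468.55 fF


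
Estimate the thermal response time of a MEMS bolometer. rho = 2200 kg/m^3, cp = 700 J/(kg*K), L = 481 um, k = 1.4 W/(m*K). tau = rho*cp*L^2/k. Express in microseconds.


Step 1: Convert L to m: L = 481e-6 m
Step 2: L^2 = (481e-6)^2 = 2.31361e-07 m^2
Step 3: tau = 2200 * 700 * 2.31361e-07 / 1.4 = 2.544971e-01 s
Step 4: Convert to microseconds (multiply by 1e6).
tau = 254497.1 us


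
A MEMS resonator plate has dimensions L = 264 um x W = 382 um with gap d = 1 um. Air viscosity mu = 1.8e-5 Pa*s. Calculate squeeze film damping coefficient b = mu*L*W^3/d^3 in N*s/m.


Step 1: Convert to SI.
L = 264e-6 m, W = 382e-6 m, d = 1e-6 m
Step 2: W^3 = (382e-6)^3 = 5.57e-11 m^3
Step 3: d^3 = (1e-6)^3 = 1.00e-18 m^3
Step 4: b = 1.8e-5 * 264e-6 * 5.57e-11 / 1.00e-18
b = 2.65e-01 N*s/m


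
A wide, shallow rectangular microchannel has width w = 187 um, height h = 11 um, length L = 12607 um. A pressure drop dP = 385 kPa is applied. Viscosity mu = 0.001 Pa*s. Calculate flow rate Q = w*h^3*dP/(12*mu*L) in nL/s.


Step 1: Convert all dimensions to SI (meters).
w = 187e-6 m, h = 11e-6 m, L = 12607e-6 m, dP = 385e3 Pa
Step 2: Q = w * h^3 * dP / (12 * mu * L)
Q = 187e-6 * (11e-6)^3 * 385e3 / (12 * 0.001 * 12607e-6) = 6.3341361e-10 m^3/s
Step 3: Convert Q from m^3/s to nL/s (1 m^3 = 1e12 nL, so multiply by 1e12).
Q = 633.414 nL/s


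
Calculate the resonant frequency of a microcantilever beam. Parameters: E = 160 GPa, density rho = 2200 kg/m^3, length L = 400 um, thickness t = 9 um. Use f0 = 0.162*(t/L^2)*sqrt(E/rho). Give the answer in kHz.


Step 1: Convert units to SI.
t_SI = 9e-6 m, L_SI = 400e-6 m
Step 2: Calculate sqrt(E/rho).
sqrt(160e9 / 2200) = 8528.03 m/s
Step 3: Compute f0.
f0 = 0.162 * 9e-6 / (400e-6)^2 * 8528.03 = 77711.7 Hz = 77.71 kHz


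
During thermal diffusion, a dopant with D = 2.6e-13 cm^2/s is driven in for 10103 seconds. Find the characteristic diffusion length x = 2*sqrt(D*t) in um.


Step 1: Compute D*t = 2.6e-13 * 10103 = 2.62678e-09 cm^2
Step 2: sqrt(D*t) = 5.12521e-05 cm
Step 3: x = 2 * 5.12521e-05 cm = 1.025042e-04 cm
Step 4: Convert to um (1 cm = 1e4 um): x = 1.025 um


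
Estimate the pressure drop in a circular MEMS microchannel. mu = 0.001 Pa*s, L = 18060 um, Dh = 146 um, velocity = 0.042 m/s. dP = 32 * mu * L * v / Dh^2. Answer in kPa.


Step 1: Convert to SI: L = 18060e-6 m, Dh = 146e-6 m
Step 2: dP = 32 * 0.001 * 18060e-6 * 0.042 / (146e-6)^2
Step 3: dP = 1138.71 Pa
Step 4: Convert to kPa: dP = 1.14 kPa


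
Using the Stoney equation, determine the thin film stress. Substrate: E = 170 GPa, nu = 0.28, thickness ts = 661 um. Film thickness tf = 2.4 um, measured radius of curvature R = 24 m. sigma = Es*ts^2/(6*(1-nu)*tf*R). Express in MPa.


Step 1: Compute numerator: Es * ts^2 = 170 * 661^2 = 74276570 (GPa*um^2)
Step 2: Compute denominator (R in um): 6*(1-nu)*tf*R = 6*0.72*2.4*24e6 = 248832000.0 (um^2)
Step 3: sigma (GPa) = 74276570 / 248832000.0 = 2.98501e-01 GPa
Step 4: Convert to MPa (x1000): sigma = 298.5 MPa


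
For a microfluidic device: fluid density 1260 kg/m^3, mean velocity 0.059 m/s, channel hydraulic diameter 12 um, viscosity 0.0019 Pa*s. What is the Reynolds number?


Step 1: Convert Dh to meters: Dh = 12e-6 m
Step 2: Re = rho * v * Dh / mu
Re = 1260 * 0.059 * 12e-6 / 0.0019
Re = 0.47


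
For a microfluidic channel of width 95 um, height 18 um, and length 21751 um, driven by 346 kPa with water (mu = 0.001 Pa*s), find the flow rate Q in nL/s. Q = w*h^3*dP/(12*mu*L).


Step 1: Convert all dimensions to SI (meters).
w = 95e-6 m, h = 18e-6 m, L = 21751e-6 m, dP = 346e3 Pa
Step 2: Q = w * h^3 * dP / (12 * mu * L)
Q = 95e-6 * (18e-6)^3 * 346e3 / (12 * 0.001 * 21751e-6) = 7.3444072e-10 m^3/s
Step 3: Convert Q from m^3/s to nL/s (1 m^3 = 1e12 nL, so multiply by 1e12).
Q = 734.441 nL/s


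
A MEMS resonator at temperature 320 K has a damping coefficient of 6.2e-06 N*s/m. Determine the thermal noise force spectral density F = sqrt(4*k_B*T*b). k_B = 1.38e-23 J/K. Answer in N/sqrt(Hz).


Step 1: Compute 4 * k_B * T * b
= 4 * 1.38e-23 * 320 * 6.2e-06
= 1.0952e-25 N^2/Hz
Step 2: F_noise = sqrt(1.0952e-25)
F_noise = 3.31e-13 N/sqrt(Hz)


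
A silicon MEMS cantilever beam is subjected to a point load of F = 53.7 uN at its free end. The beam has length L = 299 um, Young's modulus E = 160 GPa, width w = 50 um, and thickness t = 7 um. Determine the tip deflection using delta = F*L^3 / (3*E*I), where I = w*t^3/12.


Step 1: Calculate the second moment of area.
I = w * t^3 / 12 = 50 * 7^3 / 12 = 1429.1667 um^4
Step 2: Convert E to consistent units (1 GPa = 1000 uN/um^2).
E = 160 GPa = 160000 uN/um^2
Step 3: Calculate tip deflection.
delta = F * L^3 / (3 * E * I)
delta = 53.7 * 299^3 / (3 * 160000 * 1429.1667)
delta = 2.0925 um


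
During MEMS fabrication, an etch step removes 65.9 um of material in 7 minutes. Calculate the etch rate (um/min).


Step 1: Etch rate = depth / time
Step 2: rate = 65.9 / 7
rate = 9.414 um/min


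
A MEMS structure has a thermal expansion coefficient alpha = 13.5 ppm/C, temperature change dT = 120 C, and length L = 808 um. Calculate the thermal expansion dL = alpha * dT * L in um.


Step 1: Convert CTE: alpha = 13.5 ppm/C = 13.5e-6 /C
Step 2: dL = 13.5e-6 * 120 * 808
dL = 1.309 um


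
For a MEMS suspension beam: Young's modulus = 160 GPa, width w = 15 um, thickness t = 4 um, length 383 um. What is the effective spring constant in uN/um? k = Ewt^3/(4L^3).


Step 1: Convert E to consistent units (1 GPa = 1000 uN/um^2).
E = 160 GPa = 160000 uN/um^2
Step 2: Compute t^3 = 4^3 = 64
Step 3: Compute L^3 = 383^3 = 56181887
Step 4: k = 160000 * 15 * 64 / (4 * 56181887)
k = 0.6835 uN/um


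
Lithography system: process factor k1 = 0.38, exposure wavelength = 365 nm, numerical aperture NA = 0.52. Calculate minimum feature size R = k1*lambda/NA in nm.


Step 1: Identify values: k1 = 0.38, lambda = 365 nm, NA = 0.52
Step 2: R = k1 * lambda / NA
R = 0.38 * 365 / 0.52
R = 266.7 nm


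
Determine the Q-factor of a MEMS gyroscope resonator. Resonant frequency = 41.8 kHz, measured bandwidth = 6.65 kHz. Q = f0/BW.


Step 1: Q = f0 / bandwidth
Step 2: Q = 41.8 / 6.65
Q = 6.3


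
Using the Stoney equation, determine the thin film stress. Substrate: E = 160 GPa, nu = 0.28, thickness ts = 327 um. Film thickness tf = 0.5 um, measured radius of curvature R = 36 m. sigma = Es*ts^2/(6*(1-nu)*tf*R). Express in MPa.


Step 1: Compute numerator: Es * ts^2 = 160 * 327^2 = 17108640 (GPa*um^2)
Step 2: Compute denominator (R in um): 6*(1-nu)*tf*R = 6*0.72*0.5*36e6 = 77760000.0 (um^2)
Step 3: sigma (GPa) = 17108640 / 77760000.0 = 2.20019e-01 GPa
Step 4: Convert to MPa (x1000): sigma = 220.0 MPa


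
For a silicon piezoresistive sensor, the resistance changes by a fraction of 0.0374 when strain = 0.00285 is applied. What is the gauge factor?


Step 1: Identify values.
dR/R = 0.0374, strain = 0.00285
Step 2: GF = (dR/R) / strain = 0.0374 / 0.00285
GF = 13.1


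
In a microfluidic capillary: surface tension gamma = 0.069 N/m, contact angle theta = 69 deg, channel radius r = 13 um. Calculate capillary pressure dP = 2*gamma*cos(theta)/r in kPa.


Step 1: cos(69 deg) = 0.3584
Step 2: Convert r to m: r = 13e-6 m
Step 3: dP = 2 * 0.069 * 0.3584 / 13e-6 = 3804.6 Pa
Step 4: Convert Pa to kPa (divide by 1000).
dP = 3.8 kPa


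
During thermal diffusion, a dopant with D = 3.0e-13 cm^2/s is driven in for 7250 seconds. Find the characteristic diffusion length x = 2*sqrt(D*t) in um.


Step 1: Compute D*t = 3.0e-13 * 7250 = 2.175e-09 cm^2
Step 2: sqrt(D*t) = 4.6637e-05 cm
Step 3: x = 2 * 4.6637e-05 cm = 9.3274e-05 cm
Step 4: Convert to um (1 cm = 1e4 um): x = 0.933 um


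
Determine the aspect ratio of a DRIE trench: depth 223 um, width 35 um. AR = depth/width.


Step 1: AR = depth / width
Step 2: AR = 223 / 35
AR = 6.4


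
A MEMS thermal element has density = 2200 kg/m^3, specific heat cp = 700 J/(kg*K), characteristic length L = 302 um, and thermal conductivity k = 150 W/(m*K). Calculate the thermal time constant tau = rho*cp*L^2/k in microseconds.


Step 1: Convert L to m: L = 302e-6 m
Step 2: L^2 = (302e-6)^2 = 9.1204e-08 m^2
Step 3: tau = 2200 * 700 * 9.1204e-08 / 150 = 9.3636107e-04 s
Step 4: Convert to microseconds (multiply by 1e6).
tau = 936.361 us


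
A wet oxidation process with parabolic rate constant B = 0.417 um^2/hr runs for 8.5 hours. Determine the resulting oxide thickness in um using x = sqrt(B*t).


Step 1: Compute B*t = 0.417 * 8.5 = 3.5445
Step 2: x = sqrt(3.5445)
x = 1.883 um


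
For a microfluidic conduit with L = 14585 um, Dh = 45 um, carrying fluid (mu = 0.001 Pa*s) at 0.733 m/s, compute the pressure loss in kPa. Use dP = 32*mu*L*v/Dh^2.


Step 1: Convert to SI: L = 14585e-6 m, Dh = 45e-6 m
Step 2: dP = 32 * 0.001 * 14585e-6 * 0.733 / (45e-6)^2
Step 3: dP = 168941.12 Pa
Step 4: Convert to kPa: dP = 168.94 kPa


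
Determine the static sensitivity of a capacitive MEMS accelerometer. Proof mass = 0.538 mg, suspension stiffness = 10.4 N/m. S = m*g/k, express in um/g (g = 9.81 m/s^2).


Step 1: Convert mass: m = 0.538 mg = 5.38e-07 kg
Step 2: S = m * g / k = 5.38e-07 * 9.81 / 10.4
Step 3: S = 5.07e-07 m/g
Step 4: Convert to um/g: S = 0.507 um/g


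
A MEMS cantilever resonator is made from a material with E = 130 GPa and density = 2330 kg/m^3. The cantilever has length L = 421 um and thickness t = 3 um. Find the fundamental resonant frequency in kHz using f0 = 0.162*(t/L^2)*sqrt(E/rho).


Step 1: Convert units to SI.
t_SI = 3e-6 m, L_SI = 421e-6 m
Step 2: Calculate sqrt(E/rho).
sqrt(130e9 / 2330) = 7469.54 m/s
Step 3: Compute f0.
f0 = 0.162 * 3e-6 / (421e-6)^2 * 7469.54 = 20481.7 Hz = 20.48 kHz


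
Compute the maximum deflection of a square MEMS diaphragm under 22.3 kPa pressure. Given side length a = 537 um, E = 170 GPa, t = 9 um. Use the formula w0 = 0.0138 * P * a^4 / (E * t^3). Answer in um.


Step 1: Convert pressure to compatible units (E is in GPa, so P in GPa).
P = 22.3 kPa = 22.3e-6 GPa
Step 2: Compute numerator: 0.0138 * P * a^4.
a^4 = 537^4 = 83156680161
numerator = 0.0138 * 22.3e-6 * 83156680161 = 2.55906e+04
Step 3: Compute denominator: E * t^3 = 170 * 9^3 = 123930
Step 4: w0 = numerator / denominator = 2.55906e+04 / 123930 = 0.2065 um


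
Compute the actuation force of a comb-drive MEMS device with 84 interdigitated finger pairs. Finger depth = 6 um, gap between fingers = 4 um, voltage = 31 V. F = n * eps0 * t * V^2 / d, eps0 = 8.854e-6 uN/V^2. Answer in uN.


Step 1: Parameters: n=84, eps0=8.854e-6 uN/V^2, t=6 um, V=31 V, d=4 um
Step 2: V^2 = 961
Step 3: F = 84 * 8.854e-6 * 6 * 961 / 4
F = 1.072 uN


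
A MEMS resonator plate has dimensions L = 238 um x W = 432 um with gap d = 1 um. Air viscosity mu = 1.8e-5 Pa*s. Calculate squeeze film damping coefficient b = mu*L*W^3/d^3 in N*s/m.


Step 1: Convert to SI.
L = 238e-6 m, W = 432e-6 m, d = 1e-6 m
Step 2: W^3 = (432e-6)^3 = 8.06e-11 m^3
Step 3: d^3 = (1e-6)^3 = 1.00e-18 m^3
Step 4: b = 1.8e-5 * 238e-6 * 8.06e-11 / 1.00e-18
b = 3.45e-01 N*s/m


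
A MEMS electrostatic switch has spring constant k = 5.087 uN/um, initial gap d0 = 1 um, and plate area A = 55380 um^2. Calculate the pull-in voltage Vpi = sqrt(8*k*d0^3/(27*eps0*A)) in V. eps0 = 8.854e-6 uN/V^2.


Step 1: Compute numerator: 8 * k * d0^3 = 8 * 5.087 * 1^3 = 40.696
Step 2: Compute denominator: 27 * eps0 * A = 27 * 8.854e-6 * 55380 = 13.239032
Step 3: Vpi = sqrt(40.696 / 13.239032)
Vpi = 1.75 V


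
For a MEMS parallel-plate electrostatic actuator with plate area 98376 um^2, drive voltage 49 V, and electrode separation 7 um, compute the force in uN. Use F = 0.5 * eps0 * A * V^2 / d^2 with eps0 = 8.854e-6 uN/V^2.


Step 1: Identify parameters.
eps0 = 8.854e-6 uN/V^2, A = 98376 um^2, V = 49 V, d = 7 um
Step 2: Compute V^2 = 49^2 = 2401
Step 3: Compute d^2 = 7^2 = 49
Step 4: F = 0.5 * 8.854e-6 * 98376 * 2401 / 49
F = 21.34 uN


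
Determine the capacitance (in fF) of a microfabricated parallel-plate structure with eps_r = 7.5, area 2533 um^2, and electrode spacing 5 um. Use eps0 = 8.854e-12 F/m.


Step 1: Convert area to m^2: A = 2533e-12 m^2
Step 2: Convert gap to m: d = 5e-6 m
Step 3: C = eps0 * eps_r * A / d
C = 8.854e-12 * 7.5 * 2533e-12 / 5e-6
Step 4: Convert to fF (multiply by 1e15).
C = 33.64 fF


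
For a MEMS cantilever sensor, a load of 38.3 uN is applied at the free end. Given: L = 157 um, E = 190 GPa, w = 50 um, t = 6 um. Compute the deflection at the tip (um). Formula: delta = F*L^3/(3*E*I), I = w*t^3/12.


Step 1: Calculate the second moment of area.
I = w * t^3 / 12 = 50 * 6^3 / 12 = 900.0 um^4
Step 2: Convert E to consistent units (1 GPa = 1000 uN/um^2).
E = 190 GPa = 190000 uN/um^2
Step 3: Calculate tip deflection.
delta = F * L^3 / (3 * E * I)
delta = 38.3 * 157^3 / (3 * 190000 * 900.0)
delta = 0.2889 um


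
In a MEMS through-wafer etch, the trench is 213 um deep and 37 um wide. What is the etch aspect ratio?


Step 1: AR = depth / width
Step 2: AR = 213 / 37
AR = 5.8


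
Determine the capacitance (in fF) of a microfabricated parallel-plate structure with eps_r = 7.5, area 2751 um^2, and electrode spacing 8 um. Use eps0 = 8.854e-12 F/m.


Step 1: Convert area to m^2: A = 2751e-12 m^2
Step 2: Convert gap to m: d = 8e-6 m
Step 3: C = eps0 * eps_r * A / d
C = 8.854e-12 * 7.5 * 2751e-12 / 8e-6
Step 4: Convert to fF (multiply by 1e15).
C = 22.84 fF


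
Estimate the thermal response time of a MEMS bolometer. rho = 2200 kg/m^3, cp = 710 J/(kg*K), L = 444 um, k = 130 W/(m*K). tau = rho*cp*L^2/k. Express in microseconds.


Step 1: Convert L to m: L = 444e-6 m
Step 2: L^2 = (444e-6)^2 = 1.97136e-07 m^2
Step 3: tau = 2200 * 710 * 1.97136e-07 / 130 = 2.36866486e-03 s
Step 4: Convert to microseconds (multiply by 1e6).
tau = 2368.665 us


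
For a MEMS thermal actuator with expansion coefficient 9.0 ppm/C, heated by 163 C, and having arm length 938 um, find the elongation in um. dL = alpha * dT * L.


Step 1: Convert CTE: alpha = 9.0 ppm/C = 9.0e-6 /C
Step 2: dL = 9.0e-6 * 163 * 938
dL = 1.376 um


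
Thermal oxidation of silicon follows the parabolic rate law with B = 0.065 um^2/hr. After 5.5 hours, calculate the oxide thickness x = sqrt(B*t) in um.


Step 1: Compute B*t = 0.065 * 5.5 = 0.3575
Step 2: x = sqrt(0.3575)
x = 0.598 um


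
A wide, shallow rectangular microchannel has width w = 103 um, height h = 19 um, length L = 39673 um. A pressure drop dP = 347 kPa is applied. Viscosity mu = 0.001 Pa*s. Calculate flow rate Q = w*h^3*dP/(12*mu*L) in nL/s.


Step 1: Convert all dimensions to SI (meters).
w = 103e-6 m, h = 19e-6 m, L = 39673e-6 m, dP = 347e3 Pa
Step 2: Q = w * h^3 * dP / (12 * mu * L)
Q = 103e-6 * (19e-6)^3 * 347e3 / (12 * 0.001 * 39673e-6) = 5.1493358e-10 m^3/s
Step 3: Convert Q from m^3/s to nL/s (1 m^3 = 1e12 nL, so multiply by 1e12).
Q = 514.934 nL/s


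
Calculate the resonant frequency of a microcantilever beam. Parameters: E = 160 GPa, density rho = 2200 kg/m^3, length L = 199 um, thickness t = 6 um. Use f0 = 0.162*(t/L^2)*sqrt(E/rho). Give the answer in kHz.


Step 1: Convert units to SI.
t_SI = 6e-6 m, L_SI = 199e-6 m
Step 2: Calculate sqrt(E/rho).
sqrt(160e9 / 2200) = 8528.03 m/s
Step 3: Compute f0.
f0 = 0.162 * 6e-6 / (199e-6)^2 * 8528.03 = 209319.1 Hz = 209.32 kHz


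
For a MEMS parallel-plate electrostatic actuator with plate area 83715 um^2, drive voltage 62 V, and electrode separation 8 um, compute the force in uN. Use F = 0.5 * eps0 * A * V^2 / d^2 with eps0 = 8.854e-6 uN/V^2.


Step 1: Identify parameters.
eps0 = 8.854e-6 uN/V^2, A = 83715 um^2, V = 62 V, d = 8 um
Step 2: Compute V^2 = 62^2 = 3844
Step 3: Compute d^2 = 8^2 = 64
Step 4: F = 0.5 * 8.854e-6 * 83715 * 3844 / 64
F = 22.26 uN


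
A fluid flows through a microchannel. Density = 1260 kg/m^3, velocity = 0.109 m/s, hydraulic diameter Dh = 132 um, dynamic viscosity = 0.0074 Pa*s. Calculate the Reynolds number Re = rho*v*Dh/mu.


Step 1: Convert Dh to meters: Dh = 132e-6 m
Step 2: Re = rho * v * Dh / mu
Re = 1260 * 0.109 * 132e-6 / 0.0074
Re = 2.45


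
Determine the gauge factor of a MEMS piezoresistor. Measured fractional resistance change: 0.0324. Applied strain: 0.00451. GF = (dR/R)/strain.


Step 1: Identify values.
dR/R = 0.0324, strain = 0.00451
Step 2: GF = (dR/R) / strain = 0.0324 / 0.00451
GF = 7.2


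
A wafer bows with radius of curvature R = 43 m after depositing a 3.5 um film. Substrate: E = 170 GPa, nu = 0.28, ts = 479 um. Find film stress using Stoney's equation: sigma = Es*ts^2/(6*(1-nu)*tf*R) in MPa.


Step 1: Compute numerator: Es * ts^2 = 170 * 479^2 = 39004970 (GPa*um^2)
Step 2: Compute denominator (R in um): 6*(1-nu)*tf*R = 6*0.72*3.5*43e6 = 650160000.0 (um^2)
Step 3: sigma (GPa) = 39004970 / 650160000.0 = 5.9993e-02 GPa
Step 4: Convert to MPa (x1000): sigma = 60.0 MPa


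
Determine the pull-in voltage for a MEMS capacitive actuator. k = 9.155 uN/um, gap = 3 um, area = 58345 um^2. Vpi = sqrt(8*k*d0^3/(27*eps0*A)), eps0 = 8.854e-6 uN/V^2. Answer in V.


Step 1: Compute numerator: 8 * k * d0^3 = 8 * 9.155 * 3^3 = 1977.48
Step 2: Compute denominator: 27 * eps0 * A = 27 * 8.854e-6 * 58345 = 13.947839
Step 3: Vpi = sqrt(1977.48 / 13.947839)
Vpi = 11.91 V


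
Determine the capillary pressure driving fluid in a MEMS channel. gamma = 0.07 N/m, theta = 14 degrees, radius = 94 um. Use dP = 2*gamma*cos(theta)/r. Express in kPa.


Step 1: cos(14 deg) = 0.9703
Step 2: Convert r to m: r = 94e-6 m
Step 3: dP = 2 * 0.07 * 0.9703 / 94e-6 = 1445.1 Pa
Step 4: Convert Pa to kPa (divide by 1000).
dP = 1.45 kPa


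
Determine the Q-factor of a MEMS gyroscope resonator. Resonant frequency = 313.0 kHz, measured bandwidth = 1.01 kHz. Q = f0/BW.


Step 1: Q = f0 / bandwidth
Step 2: Q = 313.0 / 1.01
Q = 309.9


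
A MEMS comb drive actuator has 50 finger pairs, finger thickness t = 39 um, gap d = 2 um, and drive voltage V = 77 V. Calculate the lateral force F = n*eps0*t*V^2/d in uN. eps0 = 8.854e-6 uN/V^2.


Step 1: Parameters: n=50, eps0=8.854e-6 uN/V^2, t=39 um, V=77 V, d=2 um
Step 2: V^2 = 5929
Step 3: F = 50 * 8.854e-6 * 39 * 5929 / 2
F = 51.183 uN


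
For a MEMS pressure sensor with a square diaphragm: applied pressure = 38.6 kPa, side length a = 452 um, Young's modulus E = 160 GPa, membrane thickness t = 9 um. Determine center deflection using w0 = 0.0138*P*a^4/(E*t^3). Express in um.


Step 1: Convert pressure to compatible units (E is in GPa, so P in GPa).
P = 38.6 kPa = 38.6e-6 GPa
Step 2: Compute numerator: 0.0138 * P * a^4.
a^4 = 452^4 = 41740124416
numerator = 0.0138 * 38.6e-6 * 41740124416 = 2.22341e+04
Step 3: Compute denominator: E * t^3 = 160 * 9^3 = 116640
Step 4: w0 = numerator / denominator = 2.22341e+04 / 116640 = 0.1906 um


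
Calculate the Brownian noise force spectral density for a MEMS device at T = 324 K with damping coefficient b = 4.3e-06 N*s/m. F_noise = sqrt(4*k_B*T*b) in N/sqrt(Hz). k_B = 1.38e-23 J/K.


Step 1: Compute 4 * k_B * T * b
= 4 * 1.38e-23 * 324 * 4.3e-06
= 7.6905e-26 N^2/Hz
Step 2: F_noise = sqrt(7.6905e-26)
F_noise = 2.77e-13 N/sqrt(Hz)


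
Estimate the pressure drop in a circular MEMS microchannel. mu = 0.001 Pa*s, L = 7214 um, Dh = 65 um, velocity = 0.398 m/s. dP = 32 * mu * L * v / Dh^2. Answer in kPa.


Step 1: Convert to SI: L = 7214e-6 m, Dh = 65e-6 m
Step 2: dP = 32 * 0.001 * 7214e-6 * 0.398 / (65e-6)^2
Step 3: dP = 21746.15 Pa
Step 4: Convert to kPa: dP = 21.75 kPa


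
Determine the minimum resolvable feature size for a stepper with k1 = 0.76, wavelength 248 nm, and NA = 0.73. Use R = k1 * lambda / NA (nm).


Step 1: Identify values: k1 = 0.76, lambda = 248 nm, NA = 0.73
Step 2: R = k1 * lambda / NA
R = 0.76 * 248 / 0.73
R = 258.2 nm


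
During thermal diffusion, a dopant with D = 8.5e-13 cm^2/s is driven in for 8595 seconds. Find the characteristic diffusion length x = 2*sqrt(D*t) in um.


Step 1: Compute D*t = 8.5e-13 * 8595 = 7.30575e-09 cm^2
Step 2: sqrt(D*t) = 8.54737e-05 cm
Step 3: x = 2 * 8.54737e-05 cm = 1.709474e-04 cm
Step 4: Convert to um (1 cm = 1e4 um): x = 1.709 um


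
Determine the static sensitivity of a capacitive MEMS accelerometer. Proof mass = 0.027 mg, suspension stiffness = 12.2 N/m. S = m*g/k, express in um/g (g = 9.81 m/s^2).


Step 1: Convert mass: m = 0.027 mg = 2.70e-08 kg
Step 2: S = m * g / k = 2.70e-08 * 9.81 / 12.2
Step 3: S = 2.17e-08 m/g
Step 4: Convert to um/g: S = 0.022 um/g


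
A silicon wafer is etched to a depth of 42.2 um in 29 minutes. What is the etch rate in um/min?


Step 1: Etch rate = depth / time
Step 2: rate = 42.2 / 29
rate = 1.455 um/min


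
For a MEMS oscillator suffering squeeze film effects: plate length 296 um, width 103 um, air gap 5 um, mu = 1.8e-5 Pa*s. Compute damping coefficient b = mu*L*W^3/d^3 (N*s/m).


Step 1: Convert to SI.
L = 296e-6 m, W = 103e-6 m, d = 5e-6 m
Step 2: W^3 = (103e-6)^3 = 1.09e-12 m^3
Step 3: d^3 = (5e-6)^3 = 1.25e-16 m^3
Step 4: b = 1.8e-5 * 296e-6 * 1.09e-12 / 1.25e-16
b = 4.66e-05 N*s/m


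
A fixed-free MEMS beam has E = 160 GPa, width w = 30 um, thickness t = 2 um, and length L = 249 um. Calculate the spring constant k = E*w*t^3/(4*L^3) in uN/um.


Step 1: Convert E to consistent units (1 GPa = 1000 uN/um^2).
E = 160 GPa = 160000 uN/um^2
Step 2: Compute t^3 = 2^3 = 8
Step 3: Compute L^3 = 249^3 = 15438249
Step 4: k = 160000 * 30 * 8 / (4 * 15438249)
k = 0.6218 uN/um


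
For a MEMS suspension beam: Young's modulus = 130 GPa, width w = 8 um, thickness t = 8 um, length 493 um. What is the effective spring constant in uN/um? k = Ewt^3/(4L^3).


Step 1: Convert E to consistent units (1 GPa = 1000 uN/um^2).
E = 130 GPa = 130000 uN/um^2
Step 2: Compute t^3 = 8^3 = 512
Step 3: Compute L^3 = 493^3 = 119823157
Step 4: k = 130000 * 8 * 512 / (4 * 119823157)
k = 1.111 uN/um


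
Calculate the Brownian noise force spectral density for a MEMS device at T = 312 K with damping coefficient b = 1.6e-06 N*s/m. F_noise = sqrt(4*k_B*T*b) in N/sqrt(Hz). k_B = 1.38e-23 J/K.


Step 1: Compute 4 * k_B * T * b
= 4 * 1.38e-23 * 312 * 1.6e-06
= 2.7556e-26 N^2/Hz
Step 2: F_noise = sqrt(2.7556e-26)
F_noise = 1.66e-13 N/sqrt(Hz)


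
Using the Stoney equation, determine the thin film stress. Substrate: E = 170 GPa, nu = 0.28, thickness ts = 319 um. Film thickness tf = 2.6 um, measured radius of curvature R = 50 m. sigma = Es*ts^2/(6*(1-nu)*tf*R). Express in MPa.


Step 1: Compute numerator: Es * ts^2 = 170 * 319^2 = 17299370 (GPa*um^2)
Step 2: Compute denominator (R in um): 6*(1-nu)*tf*R = 6*0.72*2.6*50e6 = 561600000.0 (um^2)
Step 3: sigma (GPa) = 17299370 / 561600000.0 = 3.0804e-02 GPa
Step 4: Convert to MPa (x1000): sigma = 30.8 MPa


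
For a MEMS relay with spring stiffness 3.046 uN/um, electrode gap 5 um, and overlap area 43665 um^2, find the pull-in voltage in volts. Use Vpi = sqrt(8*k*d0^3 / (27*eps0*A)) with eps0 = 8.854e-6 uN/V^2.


Step 1: Compute numerator: 8 * k * d0^3 = 8 * 3.046 * 5^3 = 3046.0
Step 2: Compute denominator: 27 * eps0 * A = 27 * 8.854e-6 * 43665 = 10.438468
Step 3: Vpi = sqrt(3046.0 / 10.438468)
Vpi = 17.08 V
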